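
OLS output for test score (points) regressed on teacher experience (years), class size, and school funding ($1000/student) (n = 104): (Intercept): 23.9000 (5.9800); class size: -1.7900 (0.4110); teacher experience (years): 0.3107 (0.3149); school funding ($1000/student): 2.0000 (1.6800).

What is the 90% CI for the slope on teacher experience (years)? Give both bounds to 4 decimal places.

(-0.2121, 0.8335)

Read off: b = 0.3107, SE = 0.3149 for teacher experience (years).
df = n − k − 1 = 104 − 3 − 1 = 100.
t* = t_{0.05, 100} = 1.660234.
Margin = t* × SE = 1.660234 × 0.3149 = 0.522808.
CI: 0.3107 ± 0.522808 → (-0.2121, 0.8335).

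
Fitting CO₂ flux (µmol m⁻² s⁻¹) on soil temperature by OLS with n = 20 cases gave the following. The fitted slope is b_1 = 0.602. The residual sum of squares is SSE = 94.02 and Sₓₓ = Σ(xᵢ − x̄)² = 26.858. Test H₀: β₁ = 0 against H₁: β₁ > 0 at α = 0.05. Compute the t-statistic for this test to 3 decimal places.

t = 1.365

MSE = SSE/(n − 2) = 94.02/18 = 5.22333.
SE(b_1) = √(MSE/Sₓₓ) = √(5.22333/26.858) = 0.440998.
t = 0.602 / 0.440998 = 1.365.
df = n − 2 = 18.
One-sided p ≈ 0.0945, which is ≥ 0.05, so fail to reject H₀.
The data do not give significant evidence that the true slope on soil temperature is positive.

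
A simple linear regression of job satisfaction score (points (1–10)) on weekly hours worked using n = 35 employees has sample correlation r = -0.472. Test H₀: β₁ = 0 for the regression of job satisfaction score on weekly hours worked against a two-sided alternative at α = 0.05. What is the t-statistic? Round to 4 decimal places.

t = -3.0756

t = r·√(n − 2)/√(1 − r²) = -0.472·√33/√0.777216 = -3.0756.
df = n − 2 = 33.
Two-sided p ≈ 0.0042, which is < 0.05, so reject H₀.
There is evidence of a linear association between weekly hours worked and job satisfaction score.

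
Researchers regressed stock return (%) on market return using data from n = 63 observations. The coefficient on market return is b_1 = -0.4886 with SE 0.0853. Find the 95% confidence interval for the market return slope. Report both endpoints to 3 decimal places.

df = n − 2 = 63 − 2 = 61.
t* = t_{0.025, 61} = 1.999624.
Margin = t* × SE = 1.999624 × 0.0853 = 0.17057.
CI: -0.4886 ± 0.17057 → (-0.659, -0.318).
With 95% confidence, each one-unit increase in market return is associated with a change of between -0.659 and -0.318 % in stock return.

(-0.659, -0.318)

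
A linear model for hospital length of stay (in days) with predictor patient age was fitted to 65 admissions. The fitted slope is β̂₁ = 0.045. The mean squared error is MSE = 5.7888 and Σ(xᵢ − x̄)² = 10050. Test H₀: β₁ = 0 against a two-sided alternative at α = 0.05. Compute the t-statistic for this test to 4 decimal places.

t = 1.8750

SE(β̂₁) = √(MSE/Sₓₓ) = √(5.7888/10050) = 0.024.
t = 0.045 / 0.024 = 1.8750.
df = n − 2 = 63.
Two-sided p ≈ 0.0654, which is ≥ 0.05, so fail to reject H₀.
The data do not give significant evidence of an association between patient age and hospital length of stay.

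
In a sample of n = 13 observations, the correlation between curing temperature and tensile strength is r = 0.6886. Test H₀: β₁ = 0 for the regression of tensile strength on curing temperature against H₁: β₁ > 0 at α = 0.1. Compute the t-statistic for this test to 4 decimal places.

t = 3.1495

t = r·√(n − 2)/√(1 − r²) = 0.6886·√11/√0.52583 = 3.1495.
df = n − 2 = 11.
One-sided p ≈ 0.0046, which is < 0.1, so reject H₀.
There is evidence of a linear association between curing temperature and tensile strength.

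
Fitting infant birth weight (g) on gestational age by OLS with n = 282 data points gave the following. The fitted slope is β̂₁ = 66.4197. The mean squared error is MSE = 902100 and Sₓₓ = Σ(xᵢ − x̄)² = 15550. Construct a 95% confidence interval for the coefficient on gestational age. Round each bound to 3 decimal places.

SE(β̂₁) = √(MSE/Sₓₓ) = √(902100/15550) = 7.61662.
df = n − 2 = 280.
t* = t_{0.025, 280} = 1.968472.
Margin = t* × SE = 1.968472 × 7.61662 = 14.99310.
CI: 66.4197 ± 14.99310 → (51.427, 81.413).
With 95% confidence, each one-unit increase in gestational age is associated with a change of between 51.427 and 81.413 g in infant birth weight.

(51.427, 81.413)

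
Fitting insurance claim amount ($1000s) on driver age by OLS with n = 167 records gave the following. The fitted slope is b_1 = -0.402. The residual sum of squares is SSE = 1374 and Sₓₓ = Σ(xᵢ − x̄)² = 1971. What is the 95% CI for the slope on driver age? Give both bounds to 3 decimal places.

(-0.530, -0.274)

MSE = SSE/(n − 2) = 1374/165 = 8.32727.
SE(b_1) = √(MSE/Sₓₓ) = √(8.32727/1971) = 0.0649992.
df = n − 2 = 165.
t* = t_{0.025, 165} = 1.974446.
Margin = t* × SE = 1.974446 × 0.0649992 = 0.12834.
CI: -0.402 ± 0.12834 → (-0.530, -0.274).
With 95% confidence, each one-unit increase in driver age is associated with a change of between -0.530 and -0.274 $1000s in insurance claim amount.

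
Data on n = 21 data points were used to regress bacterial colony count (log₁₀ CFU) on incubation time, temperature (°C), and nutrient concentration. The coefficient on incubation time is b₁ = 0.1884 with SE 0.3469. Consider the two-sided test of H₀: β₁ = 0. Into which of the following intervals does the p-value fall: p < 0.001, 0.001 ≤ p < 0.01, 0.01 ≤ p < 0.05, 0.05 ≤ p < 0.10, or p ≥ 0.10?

p ≥ 0.10

t = 0.1884 / 0.3469 = 0.543.
df = n − k − 1 = 21 − 3 − 1 = 17.
Two-sided p = 2·P(T_{17} > |t|) ≈ 0.5941.
So p ≥ 0.10.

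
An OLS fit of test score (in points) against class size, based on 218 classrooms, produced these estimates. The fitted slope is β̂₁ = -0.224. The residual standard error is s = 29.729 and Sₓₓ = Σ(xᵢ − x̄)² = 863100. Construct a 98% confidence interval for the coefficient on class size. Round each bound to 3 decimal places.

SE(β̂₁) = s/√Sₓₓ = 29.729/√863100 = 0.032.
df = n − 2 = 216.
t* = t_{0.01, 216} = 2.343735.
Margin = t* × SE = 2.343735 × 0.032 = 0.07500.
CI: -0.224 ± 0.07500 → (-0.299, -0.149).
With 98% confidence, each one-unit increase in class size is associated with a change of between -0.299 and -0.149 points in test score.

(-0.299, -0.149)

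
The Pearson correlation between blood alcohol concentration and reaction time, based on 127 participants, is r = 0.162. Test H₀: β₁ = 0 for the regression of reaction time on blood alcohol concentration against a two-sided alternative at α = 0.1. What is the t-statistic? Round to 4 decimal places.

t = 1.8355

t = r·√(n − 2)/√(1 − r²) = 0.162·√125/√0.973756 = 1.8355.
df = n − 2 = 125.
Two-sided p ≈ 0.0688, which is < 0.1, so reject H₀.
There is evidence of a linear association between blood alcohol concentration and reaction time.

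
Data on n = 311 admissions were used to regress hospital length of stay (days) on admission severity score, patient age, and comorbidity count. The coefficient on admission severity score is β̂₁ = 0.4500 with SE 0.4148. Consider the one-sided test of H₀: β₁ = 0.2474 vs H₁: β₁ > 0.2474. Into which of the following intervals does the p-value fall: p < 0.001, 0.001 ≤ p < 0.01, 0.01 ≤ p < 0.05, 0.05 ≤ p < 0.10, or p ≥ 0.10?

t = (0.4500 − 0.2474) / 0.4148 = 0.488.
df = n − k − 1 = 311 − 3 − 1 = 307.
One-sided p = P(T_{307} > t) ≈ 0.3128.
So p ≥ 0.10.

p ≥ 0.10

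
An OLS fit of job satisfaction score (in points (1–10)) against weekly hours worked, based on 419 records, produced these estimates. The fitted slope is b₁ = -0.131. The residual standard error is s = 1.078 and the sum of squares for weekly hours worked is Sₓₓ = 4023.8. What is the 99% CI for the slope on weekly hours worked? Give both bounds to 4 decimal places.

(-0.1750, -0.0870)

SE(b₁) = s/√Sₓₓ = 1.078/√4023.8 = 0.0169942.
df = n − 2 = 417.
t* = t_{0.005, 417} = 2.587671.
Margin = t* × SE = 2.587671 × 0.0169942 = 0.043975.
CI: -0.131 ± 0.043975 → (-0.1750, -0.0870).
With 99% confidence, each one-unit increase in weekly hours worked is associated with a change of between -0.1750 and -0.0870 points (1–10) in job satisfaction score.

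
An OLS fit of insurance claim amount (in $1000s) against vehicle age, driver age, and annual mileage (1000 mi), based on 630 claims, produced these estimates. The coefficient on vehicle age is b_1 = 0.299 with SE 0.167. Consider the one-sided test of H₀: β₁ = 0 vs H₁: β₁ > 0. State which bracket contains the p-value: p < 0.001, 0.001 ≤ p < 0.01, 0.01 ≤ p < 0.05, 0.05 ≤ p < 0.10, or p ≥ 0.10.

t = 0.299 / 0.167 = 1.790.
df = n − k − 1 = 630 − 3 − 1 = 626.
One-sided p = P(T_{626} > t) ≈ 0.0369.
So 0.01 ≤ p < 0.05.

0.01 ≤ p < 0.05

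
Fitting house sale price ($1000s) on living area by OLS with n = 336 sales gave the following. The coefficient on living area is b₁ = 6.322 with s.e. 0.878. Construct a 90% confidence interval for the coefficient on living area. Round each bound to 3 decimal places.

(4.874, 7.770)

df = n − 2 = 336 − 2 = 334.
t* = t_{0.05, 334} = 1.649429.
Margin = t* × SE = 1.649429 × 0.878 = 1.44820.
CI: 6.322 ± 1.44820 → (4.874, 7.770).
With 90% confidence, each one-unit increase in living area is associated with a change of between 4.874 and 7.770 $1000s in house sale price.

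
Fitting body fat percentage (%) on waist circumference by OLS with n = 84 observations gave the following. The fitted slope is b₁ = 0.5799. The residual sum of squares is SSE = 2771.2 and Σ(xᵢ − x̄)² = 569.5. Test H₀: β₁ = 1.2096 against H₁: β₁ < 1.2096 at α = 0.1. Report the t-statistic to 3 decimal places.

t = -2.585

MSE = SSE/(n − 2) = 2771.2/82 = 33.7951.
SE(b₁) = √(MSE/Sₓₓ) = √(33.7951/569.5) = 0.243602.
t = (0.5799 − 1.2096) / 0.243602 = -2.585.
df = n − 2 = 82.
One-sided p ≈ 0.0058, which is < 0.1, so reject H₀.
There is evidence that the true slope on waist circumference is below 1.2096 % per unit.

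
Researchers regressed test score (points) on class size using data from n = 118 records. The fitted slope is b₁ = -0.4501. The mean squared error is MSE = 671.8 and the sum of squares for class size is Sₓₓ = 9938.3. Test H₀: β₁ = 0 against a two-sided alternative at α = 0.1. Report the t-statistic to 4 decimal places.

t = -1.7312

SE(b₁) = √(MSE/Sₓₓ) = √(671.8/9938.3) = 0.259994.
t = -0.4501 / 0.259994 = -1.7312.
df = n − 2 = 116.
Two-sided p ≈ 0.0861, which is < 0.1, so reject H₀.
There is evidence that class size is associated with test score.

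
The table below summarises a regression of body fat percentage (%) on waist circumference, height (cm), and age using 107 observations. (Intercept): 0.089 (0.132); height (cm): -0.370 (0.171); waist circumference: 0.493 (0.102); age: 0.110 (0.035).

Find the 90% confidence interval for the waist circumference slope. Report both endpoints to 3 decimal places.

(0.324, 0.662)

Read off: b = 0.493, SE = 0.102 for waist circumference.
df = n − k − 1 = 107 − 3 − 1 = 103.
t* = t_{0.05, 103} = 1.659782.
Margin = t* × SE = 1.659782 × 0.102 = 0.16930.
CI: 0.493 ± 0.16930 → (0.324, 0.662).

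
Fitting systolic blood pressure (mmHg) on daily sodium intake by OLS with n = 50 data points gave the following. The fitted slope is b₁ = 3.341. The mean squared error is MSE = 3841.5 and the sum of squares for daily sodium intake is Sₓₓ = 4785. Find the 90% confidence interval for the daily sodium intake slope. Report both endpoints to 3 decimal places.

SE(b₁) = √(MSE/Sₓₓ) = √(3841.5/4785) = 0.896003.
df = n − 2 = 48.
t* = t_{0.05, 48} = 1.677224.
Margin = t* × SE = 1.677224 × 0.896003 = 1.50280.
CI: 3.341 ± 1.50280 → (1.838, 4.844).
With 90% confidence, each one-unit increase in daily sodium intake is associated with a change of between 1.838 and 4.844 mmHg in systolic blood pressure.

(1.838, 4.844)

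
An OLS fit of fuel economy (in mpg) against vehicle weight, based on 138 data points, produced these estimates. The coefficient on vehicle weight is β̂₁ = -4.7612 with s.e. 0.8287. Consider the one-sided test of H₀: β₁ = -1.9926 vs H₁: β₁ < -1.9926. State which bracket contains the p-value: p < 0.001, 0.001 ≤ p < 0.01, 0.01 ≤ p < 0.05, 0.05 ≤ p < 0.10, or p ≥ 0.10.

p < 0.001

t = (-4.7612 − (-1.9926)) / 0.8287 = -3.341.
df = n − 2 = 138 − 2 = 136.
One-sided p = P(T_{136} < t) ≈ 0.0005.
So p < 0.001.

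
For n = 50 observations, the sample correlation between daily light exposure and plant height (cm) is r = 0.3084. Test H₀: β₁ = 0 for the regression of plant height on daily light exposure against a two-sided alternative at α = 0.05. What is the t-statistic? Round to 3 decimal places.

t = r·√(n − 2)/√(1 − r²) = 0.3084·√48/√0.904889 = 2.246.
df = n − 2 = 48.
Two-sided p ≈ 0.0293, which is < 0.05, so reject H₀.
There is evidence of a linear association between daily light exposure and plant height.

t = 2.246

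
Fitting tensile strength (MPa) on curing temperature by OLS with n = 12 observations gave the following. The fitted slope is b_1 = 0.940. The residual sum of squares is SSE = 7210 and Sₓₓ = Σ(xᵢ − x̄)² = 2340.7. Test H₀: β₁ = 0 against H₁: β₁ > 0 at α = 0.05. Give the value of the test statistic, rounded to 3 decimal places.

t = 1.694

MSE = SSE/(n − 2) = 7210/10 = 721.
SE(b_1) = √(MSE/Sₓₓ) = √(721/2340.7) = 0.555002.
t = 0.940 / 0.555002 = 1.694.
df = n − 2 = 10.
One-sided p ≈ 0.0606, which is ≥ 0.05, so fail to reject H₀.
The data do not give significant evidence that the true slope on curing temperature is positive.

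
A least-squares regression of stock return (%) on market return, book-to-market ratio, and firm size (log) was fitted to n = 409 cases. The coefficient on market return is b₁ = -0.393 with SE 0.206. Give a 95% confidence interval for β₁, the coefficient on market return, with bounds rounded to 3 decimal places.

df = n − k − 1 = 409 − 3 − 1 = 405.
t* = t_{0.025, 405} = 1.965839.
Margin = t* × SE = 1.965839 × 0.206 = 0.40496.
CI: -0.393 ± 0.40496 → (-0.798, 0.012).
With 95% confidence, each one-unit increase in market return is associated with a change of between -0.798 and 0.012 % in stock return, holding the other predictors fixed.

(-0.798, 0.012)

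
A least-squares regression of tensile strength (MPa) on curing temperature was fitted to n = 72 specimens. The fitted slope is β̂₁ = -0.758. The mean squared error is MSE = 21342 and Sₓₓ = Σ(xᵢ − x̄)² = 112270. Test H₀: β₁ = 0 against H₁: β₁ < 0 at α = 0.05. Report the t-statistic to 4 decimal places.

SE(β̂₁) = √(MSE/Sₓₓ) = √(21342/112270) = 0.435999.
t = -0.758 / 0.435999 = -1.7385.
df = n − 2 = 70.
One-sided p ≈ 0.0433, which is < 0.05, so reject H₀.
There is evidence that the true slope on curing temperature is negative.

t = -1.7385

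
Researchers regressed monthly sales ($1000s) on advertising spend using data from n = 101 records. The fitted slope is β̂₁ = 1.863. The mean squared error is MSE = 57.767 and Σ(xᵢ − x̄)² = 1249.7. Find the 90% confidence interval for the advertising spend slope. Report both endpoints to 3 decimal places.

SE(β̂₁) = √(MSE/Sₓₓ) = √(57.767/1249.7) = 0.214999.
df = n − 2 = 99.
t* = t_{0.05, 99} = 1.660391.
Margin = t* × SE = 1.660391 × 0.214999 = 0.35698.
CI: 1.863 ± 0.35698 → (1.506, 2.220).
With 90% confidence, each one-unit increase in advertising spend is associated with a change of between 1.506 and 2.220 $1000s in monthly sales.

(1.506, 2.220)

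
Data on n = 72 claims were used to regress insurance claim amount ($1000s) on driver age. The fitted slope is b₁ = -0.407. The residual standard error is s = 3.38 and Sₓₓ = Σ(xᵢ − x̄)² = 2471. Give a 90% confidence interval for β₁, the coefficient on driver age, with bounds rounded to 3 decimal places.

(-0.520, -0.294)

SE(b₁) = s/√Sₓₓ = 3.38/√2471 = 0.0679955.
df = n − 2 = 70.
t* = t_{0.05, 70} = 1.666914.
Margin = t* × SE = 1.666914 × 0.0679955 = 0.11334.
CI: -0.407 ± 0.11334 → (-0.520, -0.294).
With 90% confidence, each one-unit increase in driver age is associated with a change of between -0.520 and -0.294 $1000s in insurance claim amount.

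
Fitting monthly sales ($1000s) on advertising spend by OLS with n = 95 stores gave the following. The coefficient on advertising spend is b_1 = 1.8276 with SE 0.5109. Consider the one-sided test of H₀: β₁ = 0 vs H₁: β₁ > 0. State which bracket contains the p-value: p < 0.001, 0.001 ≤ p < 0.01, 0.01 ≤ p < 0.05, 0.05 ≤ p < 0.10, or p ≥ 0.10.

t = 1.8276 / 0.5109 = 3.577.
df = n − 2 = 95 − 2 = 93.
One-sided p = P(T_{93} > t) ≈ 0.0003.
So p < 0.001.

p < 0.001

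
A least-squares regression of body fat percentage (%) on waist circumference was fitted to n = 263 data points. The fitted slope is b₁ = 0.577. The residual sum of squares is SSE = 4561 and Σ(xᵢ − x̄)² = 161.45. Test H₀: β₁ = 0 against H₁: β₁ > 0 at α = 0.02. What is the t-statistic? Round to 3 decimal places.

MSE = SSE/(n − 2) = 4561/261 = 17.4751.
SE(b₁) = √(MSE/Sₓₓ) = √(17.4751/161.45) = 0.328996.
t = 0.577 / 0.328996 = 1.754.
df = n − 2 = 261.
One-sided p ≈ 0.0403, which is ≥ 0.02, so fail to reject H₀.
The data do not give significant evidence that the true slope on waist circumference is positive.

t = 1.754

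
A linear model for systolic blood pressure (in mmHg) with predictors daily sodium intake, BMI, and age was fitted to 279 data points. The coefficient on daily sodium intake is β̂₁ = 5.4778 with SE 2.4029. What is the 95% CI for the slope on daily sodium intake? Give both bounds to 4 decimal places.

(0.7474, 10.2082)

df = n − k − 1 = 279 − 3 − 1 = 275.
t* = t_{0.025, 275} = 1.968628.
Margin = t* × SE = 1.968628 × 2.4029 = 4.730416.
CI: 5.4778 ± 4.730416 → (0.7474, 10.2082).
With 95% confidence, each one-unit increase in daily sodium intake is associated with a change of between 0.7474 and 10.2082 mmHg in systolic blood pressure, holding the other predictors fixed.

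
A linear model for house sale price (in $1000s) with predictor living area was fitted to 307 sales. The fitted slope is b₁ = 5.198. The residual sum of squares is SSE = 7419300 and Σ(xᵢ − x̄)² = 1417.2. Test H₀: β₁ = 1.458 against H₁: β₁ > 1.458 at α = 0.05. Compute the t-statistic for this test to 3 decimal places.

t = 0.903

MSE = SSE/(n − 2) = 7419300/305 = 24325.6.
SE(b₁) = √(MSE/Sₓₓ) = √(24325.6/1417.2) = 4.14301.
t = (5.198 − 1.458) / 4.14301 = 0.903.
df = n − 2 = 305.
One-sided p ≈ 0.1837, which is ≥ 0.05, so fail to reject H₀.
The data do not give significant evidence that the true slope on living area exceeds 1.458 $1000s per unit.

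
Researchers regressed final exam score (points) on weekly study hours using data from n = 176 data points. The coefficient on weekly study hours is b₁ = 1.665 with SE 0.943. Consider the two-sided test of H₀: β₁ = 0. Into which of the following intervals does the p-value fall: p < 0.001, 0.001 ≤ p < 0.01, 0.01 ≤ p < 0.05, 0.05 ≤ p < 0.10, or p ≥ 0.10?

t = 1.665 / 0.943 = 1.766.
df = n − 2 = 176 − 2 = 174.
Two-sided p = 2·P(T_{174} > |t|) ≈ 0.0792.
So 0.05 ≤ p < 0.10.

0.05 ≤ p < 0.10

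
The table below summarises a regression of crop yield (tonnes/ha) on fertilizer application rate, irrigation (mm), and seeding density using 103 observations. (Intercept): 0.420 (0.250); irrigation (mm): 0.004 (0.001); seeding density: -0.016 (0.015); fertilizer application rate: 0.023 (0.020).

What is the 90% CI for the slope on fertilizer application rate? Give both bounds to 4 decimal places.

(-0.0102, 0.0562)

Read off: b = 0.023, SE = 0.020 for fertilizer application rate.
df = n − k − 1 = 103 − 3 − 1 = 99.
t* = t_{0.05, 99} = 1.660391.
Margin = t* × SE = 1.660391 × 0.020 = 0.033208.
CI: 0.023 ± 0.033208 → (-0.0102, 0.0562).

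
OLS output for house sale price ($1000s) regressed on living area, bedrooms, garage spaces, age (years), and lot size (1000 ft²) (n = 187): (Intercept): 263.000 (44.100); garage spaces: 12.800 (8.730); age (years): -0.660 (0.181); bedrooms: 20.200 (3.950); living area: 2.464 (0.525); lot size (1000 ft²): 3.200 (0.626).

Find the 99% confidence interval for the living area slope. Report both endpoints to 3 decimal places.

Read off: b = 2.464, SE = 0.525 for living area.
df = n − k − 1 = 187 − 5 − 1 = 181.
t* = t_{0.005, 181} = 2.603264.
Margin = t* × SE = 2.603264 × 0.525 = 1.36671.
CI: 2.464 ± 1.36671 → (1.097, 3.831).

(1.097, 3.831)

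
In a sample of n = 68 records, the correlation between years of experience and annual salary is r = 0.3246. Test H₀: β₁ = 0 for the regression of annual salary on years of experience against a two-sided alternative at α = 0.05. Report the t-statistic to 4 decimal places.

t = r·√(n − 2)/√(1 − r²) = 0.3246·√66/√0.894635 = 2.7880.
df = n − 2 = 66.
Two-sided p ≈ 0.0069, which is < 0.05, so reject H₀.
There is evidence of a linear association between years of experience and annual salary.

t = 2.7880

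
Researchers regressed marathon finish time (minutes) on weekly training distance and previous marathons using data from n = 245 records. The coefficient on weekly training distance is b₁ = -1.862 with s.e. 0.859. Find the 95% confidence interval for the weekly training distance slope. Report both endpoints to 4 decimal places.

df = n − k − 1 = 245 − 2 − 1 = 242.
t* = t_{0.025, 242} = 1.969815.
Margin = t* × SE = 1.969815 × 0.859 = 1.692071.
CI: -1.862 ± 1.692071 → (-3.5541, -0.1699).
With 95% confidence, each one-unit increase in weekly training distance is associated with a change of between -3.5541 and -0.1699 minutes in marathon finish time, holding the other predictors fixed.

(-3.5541, -0.1699)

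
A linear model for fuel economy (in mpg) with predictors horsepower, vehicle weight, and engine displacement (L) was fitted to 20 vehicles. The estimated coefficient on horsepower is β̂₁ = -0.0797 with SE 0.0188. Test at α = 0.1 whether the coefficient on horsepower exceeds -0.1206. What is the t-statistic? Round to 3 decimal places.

H₀: β₁ = -0.1206 vs H₁: β₁ > -0.1206.
t = (β̂₁ − β₁⁰)/SE = (-0.0797 − (-0.1206)) / 0.0188 = 2.176.
df = n − k − 1 = 20 − 3 − 1 = 16.
One-sided p ≈ 0.0225, which is < 0.1, so reject H₀.
There is evidence that the true slope on horsepower exceeds -0.1206 mpg per unit, holding the other predictors fixed.

t = 2.176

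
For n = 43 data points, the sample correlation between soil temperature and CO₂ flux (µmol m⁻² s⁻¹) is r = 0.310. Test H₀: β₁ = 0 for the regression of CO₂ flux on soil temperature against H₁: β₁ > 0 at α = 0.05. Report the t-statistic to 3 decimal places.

t = r·√(n − 2)/√(1 − r²) = 0.310·√41/√0.9039 = 2.088.
df = n − 2 = 41.
One-sided p ≈ 0.0215, which is < 0.05, so reject H₀.
There is evidence of a linear association between soil temperature and CO₂ flux.

t = 2.088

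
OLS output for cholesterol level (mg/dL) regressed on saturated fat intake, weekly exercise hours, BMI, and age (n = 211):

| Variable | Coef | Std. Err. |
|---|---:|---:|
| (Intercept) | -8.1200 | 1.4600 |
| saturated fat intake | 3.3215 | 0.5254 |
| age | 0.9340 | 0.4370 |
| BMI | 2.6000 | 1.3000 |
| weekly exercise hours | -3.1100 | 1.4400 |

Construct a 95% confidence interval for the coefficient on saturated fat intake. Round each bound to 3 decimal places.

Read off: b = 3.3215, SE = 0.5254 for saturated fat intake.
df = n − k − 1 = 211 − 4 − 1 = 206.
t* = t_{0.025, 206} = 1.971547.
Margin = t* × SE = 1.971547 × 0.5254 = 1.03585.
CI: 3.3215 ± 1.03585 → (2.286, 4.357).

(2.286, 4.357)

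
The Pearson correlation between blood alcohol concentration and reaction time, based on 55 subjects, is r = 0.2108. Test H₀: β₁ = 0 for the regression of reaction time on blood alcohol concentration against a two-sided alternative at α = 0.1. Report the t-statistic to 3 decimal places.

t = r·√(n − 2)/√(1 − r²) = 0.2108·√53/√0.955563 = 1.570.
df = n − 2 = 53.
Two-sided p ≈ 0.1224, which is ≥ 0.1, so fail to reject H₀.
The data do not give significant evidence of a linear association between blood alcohol concentration and reaction time.

t = 1.570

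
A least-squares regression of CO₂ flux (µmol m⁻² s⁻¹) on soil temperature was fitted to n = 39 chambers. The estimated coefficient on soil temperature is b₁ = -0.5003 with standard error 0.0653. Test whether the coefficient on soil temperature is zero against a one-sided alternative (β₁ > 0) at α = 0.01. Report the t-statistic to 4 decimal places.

H₀: β₁ = 0 vs H₁: β₁ > 0.
t = (b₁ − β₁⁰)/SE = -0.5003 / 0.0653 = -7.6616.
df = n − 2 = 39 − 2 = 37.
One-sided p ≈ 1.0000, which is ≥ 0.01, so fail to reject H₀.
The data do not give significant evidence that the true slope on soil temperature is positive.

t = -7.6616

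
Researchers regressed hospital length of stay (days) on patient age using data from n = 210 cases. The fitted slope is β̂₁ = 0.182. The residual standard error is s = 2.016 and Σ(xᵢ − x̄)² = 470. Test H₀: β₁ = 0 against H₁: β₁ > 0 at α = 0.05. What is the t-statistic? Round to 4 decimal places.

SE(β̂₁) = s/√Sₓₓ = 2.016/√470 = 0.0929911.
t = 0.182 / 0.0929911 = 1.9572.
df = n − 2 = 208.
One-sided p ≈ 0.0258, which is < 0.05, so reject H₀.
There is evidence that the true slope on patient age is positive.

t = 1.9572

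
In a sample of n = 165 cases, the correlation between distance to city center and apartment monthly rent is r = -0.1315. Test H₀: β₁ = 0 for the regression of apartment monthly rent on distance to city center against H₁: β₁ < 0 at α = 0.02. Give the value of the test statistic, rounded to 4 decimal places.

t = -1.6936

t = r·√(n − 2)/√(1 − r²) = -0.1315·√163/√0.982708 = -1.6936.
df = n − 2 = 163.
One-sided p ≈ 0.0461, which is ≥ 0.02, so fail to reject H₀.
The data do not give significant evidence of a linear association between distance to city center and apartment monthly rent.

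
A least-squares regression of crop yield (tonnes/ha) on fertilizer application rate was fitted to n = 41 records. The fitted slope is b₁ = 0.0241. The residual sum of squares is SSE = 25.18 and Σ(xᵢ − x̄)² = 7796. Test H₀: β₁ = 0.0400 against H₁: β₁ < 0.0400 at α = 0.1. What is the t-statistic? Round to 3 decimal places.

t = -1.747

MSE = SSE/(n − 2) = 25.18/39 = 0.645641.
SE(b₁) = √(MSE/Sₓₓ) = √(0.645641/7796) = 0.00910038.
t = (0.0241 − 0.0400) / 0.00910038 = -1.747.
df = n − 2 = 39.
One-sided p ≈ 0.0442, which is < 0.1, so reject H₀.
There is evidence that the true slope on fertilizer application rate is below 0.0400 tonnes/ha per unit.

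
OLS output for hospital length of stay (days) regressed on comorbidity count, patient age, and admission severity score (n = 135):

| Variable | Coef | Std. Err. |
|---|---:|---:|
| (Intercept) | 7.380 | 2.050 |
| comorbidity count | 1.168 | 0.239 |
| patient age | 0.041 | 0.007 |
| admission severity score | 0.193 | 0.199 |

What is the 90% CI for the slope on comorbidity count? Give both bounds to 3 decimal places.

Read off: b = 1.168, SE = 0.239 for comorbidity count.
df = n − k − 1 = 135 − 3 − 1 = 131.
t* = t_{0.05, 131} = 1.656569.
Margin = t* × SE = 1.656569 × 0.239 = 0.39592.
CI: 1.168 ± 0.39592 → (0.772, 1.564).

(0.772, 1.564)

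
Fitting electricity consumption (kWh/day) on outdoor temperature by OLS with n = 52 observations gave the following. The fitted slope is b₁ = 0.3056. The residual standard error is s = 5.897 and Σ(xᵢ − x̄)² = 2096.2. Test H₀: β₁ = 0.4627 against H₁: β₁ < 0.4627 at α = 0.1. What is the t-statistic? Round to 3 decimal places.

t = -1.220

SE(b₁) = s/√Sₓₓ = 5.897/√2096.2 = 0.1288.
t = (0.3056 − 0.4627) / 0.1288 = -1.220.
df = n − 2 = 50.
One-sided p ≈ 0.1141, which is ≥ 0.1, so fail to reject H₀.
The data do not give significant evidence that the true slope on outdoor temperature is below 0.4627 kWh/day per unit.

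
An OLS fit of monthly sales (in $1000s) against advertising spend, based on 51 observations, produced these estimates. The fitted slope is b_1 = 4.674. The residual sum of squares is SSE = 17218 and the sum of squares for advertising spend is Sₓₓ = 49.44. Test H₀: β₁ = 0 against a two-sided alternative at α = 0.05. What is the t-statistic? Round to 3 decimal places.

t = 1.753

MSE = SSE/(n − 2) = 17218/49 = 351.388.
SE(b_1) = √(MSE/Sₓₓ) = √(351.388/49.44) = 2.66596.
t = 4.674 / 2.66596 = 1.753.
df = n − 2 = 49.
Two-sided p ≈ 0.0858, which is ≥ 0.05, so fail to reject H₀.
The data do not give significant evidence of an association between advertising spend and monthly sales.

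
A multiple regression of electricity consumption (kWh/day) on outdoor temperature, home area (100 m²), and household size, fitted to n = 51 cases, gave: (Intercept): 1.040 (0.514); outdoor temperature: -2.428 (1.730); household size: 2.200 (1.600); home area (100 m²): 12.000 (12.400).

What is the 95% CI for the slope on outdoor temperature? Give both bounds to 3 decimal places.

Read off: b = -2.428, SE = 1.730 for outdoor temperature.
df = n − k − 1 = 51 − 3 − 1 = 47.
t* = t_{0.025, 47} = 2.011741.
Margin = t* × SE = 2.011741 × 1.730 = 3.48031.
CI: -2.428 ± 3.48031 → (-5.908, 1.052).

(-5.908, 1.052)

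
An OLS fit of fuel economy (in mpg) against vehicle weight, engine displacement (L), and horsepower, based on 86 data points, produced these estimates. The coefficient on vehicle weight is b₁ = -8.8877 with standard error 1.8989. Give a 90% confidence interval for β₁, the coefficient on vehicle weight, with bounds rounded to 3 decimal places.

(-12.047, -5.729)

df = n − k − 1 = 86 − 3 − 1 = 82.
t* = t_{0.05, 82} = 1.663649.
Margin = t* × SE = 1.663649 × 1.8989 = 3.15910.
CI: -8.8877 ± 3.15910 → (-12.047, -5.729).
With 90% confidence, each one-unit increase in vehicle weight is associated with a change of between -12.047 and -5.729 mpg in fuel economy, holding the other predictors fixed.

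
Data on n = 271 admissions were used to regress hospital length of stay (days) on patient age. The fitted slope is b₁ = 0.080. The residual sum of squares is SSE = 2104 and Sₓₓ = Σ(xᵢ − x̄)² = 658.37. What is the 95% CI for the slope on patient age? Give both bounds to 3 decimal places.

(-0.135, 0.295)

MSE = SSE/(n − 2) = 2104/269 = 7.82156.
SE(b₁) = √(MSE/Sₓₓ) = √(7.82156/658.37) = 0.108996.
df = n − 2 = 269.
t* = t_{0.025, 269} = 1.968822.
Margin = t* × SE = 1.968822 × 0.108996 = 0.21459.
CI: 0.080 ± 0.21459 → (-0.135, 0.295).
With 95% confidence, each one-unit increase in patient age is associated with a change of between -0.135 and 0.295 days in hospital length of stay.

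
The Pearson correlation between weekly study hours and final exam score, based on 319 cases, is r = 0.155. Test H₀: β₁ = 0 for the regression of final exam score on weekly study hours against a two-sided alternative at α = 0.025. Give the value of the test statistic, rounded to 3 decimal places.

t = 2.793

t = r·√(n − 2)/√(1 − r²) = 0.155·√317/√0.975975 = 2.793.
df = n − 2 = 317.
Two-sided p ≈ 0.0055, which is < 0.025, so reject H₀.
There is evidence of a linear association between weekly study hours and final exam score.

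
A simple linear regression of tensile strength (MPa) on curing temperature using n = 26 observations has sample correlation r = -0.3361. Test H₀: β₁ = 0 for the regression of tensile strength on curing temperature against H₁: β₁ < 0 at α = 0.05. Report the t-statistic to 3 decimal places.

t = -1.748

t = r·√(n − 2)/√(1 − r²) = -0.3361·√24/√0.887037 = -1.748.
df = n − 2 = 24.
One-sided p ≈ 0.0466, which is < 0.05, so reject H₀.
There is evidence of a linear association between curing temperature and tensile strength.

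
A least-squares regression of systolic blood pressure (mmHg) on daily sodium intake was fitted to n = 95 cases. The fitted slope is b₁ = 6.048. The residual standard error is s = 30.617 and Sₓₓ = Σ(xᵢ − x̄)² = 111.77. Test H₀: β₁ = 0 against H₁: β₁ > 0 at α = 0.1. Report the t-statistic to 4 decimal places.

t = 2.0884

SE(b₁) = s/√Sₓₓ = 30.617/√111.77 = 2.89601.
t = 6.048 / 2.89601 = 2.0884.
df = n − 2 = 93.
One-sided p ≈ 0.0197, which is < 0.1, so reject H₀.
There is evidence that the true slope on daily sodium intake is positive.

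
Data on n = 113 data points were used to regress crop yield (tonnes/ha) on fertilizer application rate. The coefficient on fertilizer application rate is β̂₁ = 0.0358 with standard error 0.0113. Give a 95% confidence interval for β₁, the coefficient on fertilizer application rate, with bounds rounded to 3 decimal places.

(0.013, 0.058)

df = n − 2 = 113 − 2 = 111.
t* = t_{0.025, 111} = 1.981567.
Margin = t* × SE = 1.981567 × 0.0113 = 0.02239.
CI: 0.0358 ± 0.02239 → (0.013, 0.058).
With 95% confidence, each one-unit increase in fertilizer application rate is associated with a change of between 0.013 and 0.058 tonnes/ha in crop yield.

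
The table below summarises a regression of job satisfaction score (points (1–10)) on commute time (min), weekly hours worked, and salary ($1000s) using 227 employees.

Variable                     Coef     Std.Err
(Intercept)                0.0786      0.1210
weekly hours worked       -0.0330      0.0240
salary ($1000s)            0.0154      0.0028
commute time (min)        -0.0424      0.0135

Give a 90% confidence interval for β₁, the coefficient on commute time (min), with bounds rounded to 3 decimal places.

Read off: b = -0.0424, SE = 0.0135 for commute time (min).
df = n − k − 1 = 227 − 3 − 1 = 223.
t* = t_{0.05, 223} = 1.651715.
Margin = t* × SE = 1.651715 × 0.0135 = 0.02230.
CI: -0.0424 ± 0.02230 → (-0.065, -0.020).

(-0.065, -0.020)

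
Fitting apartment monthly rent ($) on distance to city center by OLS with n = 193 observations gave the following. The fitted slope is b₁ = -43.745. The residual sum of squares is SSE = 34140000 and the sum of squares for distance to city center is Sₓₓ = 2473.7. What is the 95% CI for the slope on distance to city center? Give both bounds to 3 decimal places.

(-60.512, -26.978)

MSE = SSE/(n − 2) = 34140000/191 = 178743.
SE(b₁) = √(MSE/Sₓₓ) = √(178743/2473.7) = 8.50044.
df = n − 2 = 191.
t* = t_{0.025, 191} = 1.972462.
Margin = t* × SE = 1.972462 × 8.50044 = 16.76680.
CI: -43.745 ± 16.76680 → (-60.512, -26.978).
With 95% confidence, each one-unit increase in distance to city center is associated with a change of between -60.512 and -26.978 $ in apartment monthly rent.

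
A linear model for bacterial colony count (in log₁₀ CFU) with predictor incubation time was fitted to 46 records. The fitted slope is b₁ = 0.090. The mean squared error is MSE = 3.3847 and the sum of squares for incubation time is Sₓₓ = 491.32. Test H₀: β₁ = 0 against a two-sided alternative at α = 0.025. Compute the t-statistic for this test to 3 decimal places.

t = 1.084

SE(b₁) = √(MSE/Sₓₓ) = √(3.3847/491.32) = 0.083.
t = 0.090 / 0.083 = 1.084.
df = n − 2 = 44.
Two-sided p ≈ 0.2841, which is ≥ 0.025, so fail to reject H₀.
The data do not give significant evidence of an association between incubation time and bacterial colony count.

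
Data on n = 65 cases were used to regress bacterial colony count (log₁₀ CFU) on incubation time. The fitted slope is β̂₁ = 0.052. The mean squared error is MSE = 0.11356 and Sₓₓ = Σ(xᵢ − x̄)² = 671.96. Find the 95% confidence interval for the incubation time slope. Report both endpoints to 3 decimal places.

(0.026, 0.078)

SE(β̂₁) = √(MSE/Sₓₓ) = √(0.11356/671.96) = 0.0129999.
df = n − 2 = 63.
t* = t_{0.025, 63} = 1.998341.
Margin = t* × SE = 1.998341 × 0.0129999 = 0.02598.
CI: 0.052 ± 0.02598 → (0.026, 0.078).
With 95% confidence, each one-unit increase in incubation time is associated with a change of between 0.026 and 0.078 log₁₀ CFU in bacterial colony count.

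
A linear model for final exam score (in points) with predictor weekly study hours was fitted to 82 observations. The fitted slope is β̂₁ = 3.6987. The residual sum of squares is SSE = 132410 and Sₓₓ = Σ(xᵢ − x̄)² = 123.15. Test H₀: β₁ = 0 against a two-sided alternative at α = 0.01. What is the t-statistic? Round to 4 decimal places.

t = 1.0089

MSE = SSE/(n − 2) = 132410/80 = 1655.12.
SE(β̂₁) = √(MSE/Sₓₓ) = √(1655.12/123.15) = 3.66605.
t = 3.6987 / 3.66605 = 1.0089.
df = n − 2 = 80.
Two-sided p ≈ 0.3161, which is ≥ 0.01, so fail to reject H₀.
The data do not give significant evidence of an association between weekly study hours and final exam score.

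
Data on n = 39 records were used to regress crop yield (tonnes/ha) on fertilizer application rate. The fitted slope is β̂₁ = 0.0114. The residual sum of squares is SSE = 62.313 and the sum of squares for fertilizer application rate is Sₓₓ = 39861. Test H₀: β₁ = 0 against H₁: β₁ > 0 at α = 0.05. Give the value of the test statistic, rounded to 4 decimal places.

MSE = SSE/(n − 2) = 62.313/37 = 1.68414.
SE(β̂₁) = √(MSE/Sₓₓ) = √(1.68414/39861) = 0.00650002.
t = 0.0114 / 0.00650002 = 1.7538.
df = n − 2 = 37.
One-sided p ≈ 0.0439, which is < 0.05, so reject H₀.
There is evidence that the true slope on fertilizer application rate is positive.

t = 1.7538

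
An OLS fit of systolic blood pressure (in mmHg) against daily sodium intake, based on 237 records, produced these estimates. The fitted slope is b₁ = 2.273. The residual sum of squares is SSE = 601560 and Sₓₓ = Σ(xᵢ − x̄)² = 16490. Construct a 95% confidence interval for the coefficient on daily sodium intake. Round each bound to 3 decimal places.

MSE = SSE/(n − 2) = 601560/235 = 2559.83.
SE(b₁) = √(MSE/Sₓₓ) = √(2559.83/16490) = 0.393999.
df = n − 2 = 235.
t* = t_{0.025, 235} = 1.97011.
Margin = t* × SE = 1.97011 × 0.393999 = 0.77622.
CI: 2.273 ± 0.77622 → (1.497, 3.049).
With 95% confidence, each one-unit increase in daily sodium intake is associated with a change of between 1.497 and 3.049 mmHg in systolic blood pressure.

(1.497, 3.049)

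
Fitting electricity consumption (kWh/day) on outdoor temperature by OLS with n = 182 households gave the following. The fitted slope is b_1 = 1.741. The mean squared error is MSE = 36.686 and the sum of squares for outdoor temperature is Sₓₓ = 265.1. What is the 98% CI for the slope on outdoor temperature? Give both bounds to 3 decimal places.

(0.868, 2.614)

SE(b_1) = √(MSE/Sₓₓ) = √(36.686/265.1) = 0.372002.
df = n − 2 = 180.
t* = t_{0.01, 180} = 2.347243.
Margin = t* × SE = 2.347243 × 0.372002 = 0.87318.
CI: 1.741 ± 0.87318 → (0.868, 2.614).
With 98% confidence, each one-unit increase in outdoor temperature is associated with a change of between 0.868 and 2.614 kWh/day in electricity consumption.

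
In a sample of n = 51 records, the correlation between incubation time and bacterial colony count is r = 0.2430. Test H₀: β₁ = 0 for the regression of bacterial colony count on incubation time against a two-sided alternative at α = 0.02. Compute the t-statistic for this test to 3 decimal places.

t = r·√(n − 2)/√(1 − r²) = 0.2430·√49/√0.940951 = 1.754.
df = n − 2 = 49.
Two-sided p ≈ 0.0858, which is ≥ 0.02, so fail to reject H₀.
The data do not give significant evidence of a linear association between incubation time and bacterial colony count.

t = 1.754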